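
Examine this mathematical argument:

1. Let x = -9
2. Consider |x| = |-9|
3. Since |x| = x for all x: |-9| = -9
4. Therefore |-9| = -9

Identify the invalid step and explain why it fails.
Step 3: Since |x| = x for all x: |-9| = -9

Step 3 incorrectly states that |x| = x for all x. The correct definition is |x| = x when x >= 0, and |x| = -x when x < 0. Since -9 < 0, we have |-9| = -(-9) = 9, not -9.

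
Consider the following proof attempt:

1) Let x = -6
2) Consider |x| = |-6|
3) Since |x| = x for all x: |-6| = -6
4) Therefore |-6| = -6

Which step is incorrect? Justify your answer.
Step 3: Since |x| = x for all x: |-6| = -6

Step 3 incorrectly states that |x| = x for all x. The correct definition is |x| = x when x >= 0, and |x| = -x when x < 0. Since -6 < 0, we have |-6| = -(-6) = 6, not -6.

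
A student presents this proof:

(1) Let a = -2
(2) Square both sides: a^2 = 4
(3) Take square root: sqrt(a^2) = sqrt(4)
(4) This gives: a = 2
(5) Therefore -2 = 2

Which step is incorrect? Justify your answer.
Step 4: This gives: a = 2

Step 4 incorrectly states that sqrt(a^2) = a. The correct identity is sqrt(a^2) = |a|. Since a = -2 < 0, we have sqrt(a^2) = |-2| = 2, not a = -2.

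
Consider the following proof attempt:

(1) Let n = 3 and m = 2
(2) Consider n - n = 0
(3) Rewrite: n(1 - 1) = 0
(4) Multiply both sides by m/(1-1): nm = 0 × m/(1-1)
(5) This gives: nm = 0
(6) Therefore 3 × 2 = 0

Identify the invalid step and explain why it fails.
Step 4: Multiply both sides by m/(1-1): nm = 0 × m/(1-1)

Step 4 multiplies both sides by m/(1-1). However, 1-1 = 0, so this is multiplication by m/0, which is undefined. We cannot multiply by an undefined expression.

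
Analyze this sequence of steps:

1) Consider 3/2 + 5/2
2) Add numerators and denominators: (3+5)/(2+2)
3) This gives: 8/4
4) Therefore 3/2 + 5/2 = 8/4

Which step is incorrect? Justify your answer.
Step 2: Add numerators and denominators: (3+5)/(2+2)

Step 2 incorrectly adds fractions by separately adding numerators and denominators. This is wrong. The correct method requires a common denominator: 3/2 + 5/2 = (3×2 + 5×2)/(2×2) = 16/4 = 4. The method used gives 8/4, which is different.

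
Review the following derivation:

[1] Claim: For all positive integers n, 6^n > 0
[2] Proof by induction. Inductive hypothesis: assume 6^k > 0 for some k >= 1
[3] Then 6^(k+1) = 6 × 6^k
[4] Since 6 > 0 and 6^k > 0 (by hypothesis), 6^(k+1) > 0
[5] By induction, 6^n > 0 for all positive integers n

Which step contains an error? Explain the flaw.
Step 5: By induction, 6^n > 0 for all positive integers n

Step 5 concludes the proof by induction, but no base case was ever established. A valid induction proof requires: (1) a base case proving 6^1 > 0, and (2) an inductive step showing IF 6^k > 0 THEN 6^(k+1) > 0. Steps 2-4 correctly establish the inductive step, but without the base case the conclusion in step 5 does not follow.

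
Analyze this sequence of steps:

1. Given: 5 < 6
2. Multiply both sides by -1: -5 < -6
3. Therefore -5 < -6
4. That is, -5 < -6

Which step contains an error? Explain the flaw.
Step 2: Multiply both sides by -1: -5 < -6

Step 2 multiplies both sides by -1 but fails to reverse the inequality sign. When multiplying (or dividing) an inequality by a negative number, the direction must be reversed. Since 5 < 6, we should get -5 > -6, i.e., -5 > -6.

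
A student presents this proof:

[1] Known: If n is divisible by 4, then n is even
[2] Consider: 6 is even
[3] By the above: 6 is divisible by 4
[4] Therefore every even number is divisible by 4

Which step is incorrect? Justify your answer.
Step 3: By the above: 6 is divisible by 4

Step 3 commits the fallacy of affirming the consequent. The known fact 'divisible by 4 → even' does NOT imply 'even → divisible by 4'. That would be the converse, which is false. For example, 6 is even but 6 ÷ 4 = 1.50, which is not an integer.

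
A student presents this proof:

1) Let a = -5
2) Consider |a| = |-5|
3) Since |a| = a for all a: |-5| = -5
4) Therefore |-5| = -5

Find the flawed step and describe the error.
Step 3: Since |a| = a for all a: |-5| = -5

Step 3 incorrectly states that |a| = a for all a. The correct definition is |a| = a when a >= 0, and |a| = -a when a < 0. Since -5 < 0, we have |-5| = -(-5) = 5, not -5.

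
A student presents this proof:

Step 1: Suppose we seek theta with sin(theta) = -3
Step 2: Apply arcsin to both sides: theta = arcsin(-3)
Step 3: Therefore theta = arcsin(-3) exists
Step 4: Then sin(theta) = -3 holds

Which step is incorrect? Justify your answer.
Step 2: Apply arcsin to both sides: theta = arcsin(-3)

Step 2 applies arcsin to -3. However, arcsin(x) is only defined for x in [-1, 1] because sin(theta) can only produce values in that range. Since |-3| > 1, arcsin(-3) is undefined. There is no angle whose sine equals -3.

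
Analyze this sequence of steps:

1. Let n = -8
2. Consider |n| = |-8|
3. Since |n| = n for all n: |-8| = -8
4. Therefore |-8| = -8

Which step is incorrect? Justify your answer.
Step 3: Since |n| = n for all n: |-8| = -8

Step 3 incorrectly states that |n| = n for all n. The correct definition is |n| = n when n >= 0, and |n| = -n when n < 0. Since -8 < 0, we have |-8| = -(-8) = 8, not -8.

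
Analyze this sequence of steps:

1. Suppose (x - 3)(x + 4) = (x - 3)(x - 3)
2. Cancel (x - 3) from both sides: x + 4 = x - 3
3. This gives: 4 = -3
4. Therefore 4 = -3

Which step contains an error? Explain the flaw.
Step 2: Cancel (x - 3) from both sides: x + 4 = x - 3

Step 2 cancels (x - 3) from both sides. This is only valid if (x - 3) ≠ 0, i.e., x ≠ 3. When x = 3, both sides equal zero regardless of the other factors. The correct approach requires considering x = 3 as a separate case.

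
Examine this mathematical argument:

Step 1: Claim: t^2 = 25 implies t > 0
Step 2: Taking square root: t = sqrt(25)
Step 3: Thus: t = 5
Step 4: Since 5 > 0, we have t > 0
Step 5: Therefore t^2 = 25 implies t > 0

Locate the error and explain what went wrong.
Step 2: Taking square root: t = sqrt(25)

Step 2 takes the square root and assumes the positive root only. The equation t^2 = 25 actually has two solutions: t = 5 and t = -5. The proof silently assumes t > 0 without justification, then uses this assumption to conclude t > 0, which is circular. The counterexample t = -5 shows the claim is false.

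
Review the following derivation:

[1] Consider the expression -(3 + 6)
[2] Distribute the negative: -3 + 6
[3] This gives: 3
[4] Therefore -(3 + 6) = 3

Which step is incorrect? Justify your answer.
Step 2: Distribute the negative: -3 + 6

Step 2 incorrectly distributes the negative sign. The correct distribution is -(3 + 6) = -3 - 6 = -9. The negative must be applied to both terms, not just the first. The error treats -(3 + 6) as -3 + 6, which equals 3 instead of -9.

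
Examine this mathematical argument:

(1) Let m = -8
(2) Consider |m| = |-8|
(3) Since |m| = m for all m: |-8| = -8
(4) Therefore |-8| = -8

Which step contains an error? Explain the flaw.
Step 3: Since |m| = m for all m: |-8| = -8

Step 3 incorrectly states that |m| = m for all m. The correct definition is |m| = m when m >= 0, and |m| = -m when m < 0. Since -8 < 0, we have |-8| = -(-8) = 8, not -8.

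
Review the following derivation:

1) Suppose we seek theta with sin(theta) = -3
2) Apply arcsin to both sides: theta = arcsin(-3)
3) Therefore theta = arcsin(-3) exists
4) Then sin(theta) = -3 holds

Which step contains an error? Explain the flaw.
Step 2: Apply arcsin to both sides: theta = arcsin(-3)

Step 2 applies arcsin to -3. However, arcsin(x) is only defined for x in [-1, 1] because sin(theta) can only produce values in that range. Since |-3| > 1, arcsin(-3) is undefined. There is no angle whose sine equals -3.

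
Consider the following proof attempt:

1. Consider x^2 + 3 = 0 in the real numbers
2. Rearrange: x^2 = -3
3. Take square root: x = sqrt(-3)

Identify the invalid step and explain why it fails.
Step 3: Take square root: x = sqrt(-3)

Step 3 takes the square root of -3, which is negative. In the real number system, the square root of a negative number is undefined. The equation x^2 + 3 = 0 has no real solutions. Square roots of negative numbers only exist in the complex numbers.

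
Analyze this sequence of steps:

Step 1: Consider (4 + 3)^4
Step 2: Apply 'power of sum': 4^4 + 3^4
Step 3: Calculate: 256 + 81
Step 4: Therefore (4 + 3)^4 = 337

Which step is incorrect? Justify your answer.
Step 2: Apply 'power of sum': 4^4 + 3^4

Step 2 incorrectly applies a non-existent rule '(a+b)^n = a^n + b^n'. This is false in general. The correct expansion uses the binomial theorem. The actual value is (4 + 3)^4 = 7^4 = 2401, not 337.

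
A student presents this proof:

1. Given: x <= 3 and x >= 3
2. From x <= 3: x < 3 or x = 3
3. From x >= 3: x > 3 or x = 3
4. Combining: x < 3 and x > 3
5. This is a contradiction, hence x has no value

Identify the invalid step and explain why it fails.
Step 4: Combining: x < 3 and x > 3

Step 4 incorrectly combines the conditions. From x <= 3 and x >= 3, the intersection is x = 3. The error treats the 'or' cases as 'and' requirements. The correct conclusion is that x = 3 is the unique solution, not that no solution exists.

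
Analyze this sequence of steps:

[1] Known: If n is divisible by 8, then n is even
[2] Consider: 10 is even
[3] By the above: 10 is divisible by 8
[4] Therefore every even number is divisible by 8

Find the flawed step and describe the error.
Step 3: By the above: 10 is divisible by 8

Step 3 commits the fallacy of affirming the consequent. The known fact 'divisible by 8 → even' does NOT imply 'even → divisible by 8'. That would be the converse, which is false. For example, 10 is even but 10 ÷ 8 = 1.25, which is not an integer.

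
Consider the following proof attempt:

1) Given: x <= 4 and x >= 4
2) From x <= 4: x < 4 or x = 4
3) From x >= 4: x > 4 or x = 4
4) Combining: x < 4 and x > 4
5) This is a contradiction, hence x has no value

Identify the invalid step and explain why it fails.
Step 4: Combining: x < 4 and x > 4

Step 4 incorrectly combines the conditions. From x <= 4 and x >= 4, the intersection is x = 4. The error treats the 'or' cases as 'and' requirements. The correct conclusion is that x = 4 is the unique solution, not that no solution exists.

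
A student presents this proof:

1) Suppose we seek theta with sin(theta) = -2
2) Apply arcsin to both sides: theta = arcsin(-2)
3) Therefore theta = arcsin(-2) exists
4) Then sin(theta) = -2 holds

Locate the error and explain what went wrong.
Step 2: Apply arcsin to both sides: theta = arcsin(-2)

Step 2 applies arcsin to -2. However, arcsin(x) is only defined for x in [-1, 1] because sin(theta) can only produce values in that range. Since |-2| > 1, arcsin(-2) is undefined. There is no angle whose sine equals -2.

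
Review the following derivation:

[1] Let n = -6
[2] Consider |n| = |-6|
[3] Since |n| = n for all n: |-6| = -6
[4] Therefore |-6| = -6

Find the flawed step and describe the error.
Step 3: Since |n| = n for all n: |-6| = -6

Step 3 incorrectly states that |n| = n for all n. The correct definition is |n| = n when n >= 0, and |n| = -n when n < 0. Since -6 < 0, we have |-6| = -(-6) = 6, not -6.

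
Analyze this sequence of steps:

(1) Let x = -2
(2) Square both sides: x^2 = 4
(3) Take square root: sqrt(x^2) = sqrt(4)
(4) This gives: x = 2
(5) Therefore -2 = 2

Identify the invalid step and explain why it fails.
Step 4: This gives: x = 2

Step 4 incorrectly states that sqrt(x^2) = x. The correct identity is sqrt(x^2) = |x|. Since x = -2 < 0, we have sqrt(x^2) = |-2| = 2, not x = -2.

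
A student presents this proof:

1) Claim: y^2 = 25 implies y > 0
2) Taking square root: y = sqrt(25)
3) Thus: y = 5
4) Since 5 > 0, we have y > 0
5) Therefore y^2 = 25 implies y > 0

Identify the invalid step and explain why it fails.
Step 2: Taking square root: y = sqrt(25)

Step 2 takes the square root and assumes the positive root only. The equation y^2 = 25 actually has two solutions: y = 5 and y = -5. The proof silently assumes y > 0 without justification, then uses this assumption to conclude y > 0, which is circular. The counterexample y = -5 shows the claim is false.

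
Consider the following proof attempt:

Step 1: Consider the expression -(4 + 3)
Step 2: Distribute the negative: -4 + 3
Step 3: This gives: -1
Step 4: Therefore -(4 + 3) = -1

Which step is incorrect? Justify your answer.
Step 2: Distribute the negative: -4 + 3

Step 2 incorrectly distributes the negative sign. The correct distribution is -(4 + 3) = -4 - 3 = -7. The negative must be applied to both terms, not just the first. The error treats -(4 + 3) as -4 + 3, which equals -1 instead of -7.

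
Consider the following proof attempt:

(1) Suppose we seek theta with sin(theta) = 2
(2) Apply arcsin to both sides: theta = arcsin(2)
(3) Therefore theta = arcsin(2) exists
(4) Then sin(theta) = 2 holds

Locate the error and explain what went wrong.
Step 2: Apply arcsin to both sides: theta = arcsin(2)

Step 2 applies arcsin to 2. However, arcsin(x) is only defined for x in [-1, 1] because sin(theta) can only produce values in that range. Since |2| > 1, arcsin(2) is undefined. There is no angle whose sine equals 2.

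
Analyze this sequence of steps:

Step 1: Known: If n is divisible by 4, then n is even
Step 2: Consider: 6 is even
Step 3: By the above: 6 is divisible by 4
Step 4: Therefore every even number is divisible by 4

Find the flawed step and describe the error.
Step 3: By the above: 6 is divisible by 4

Step 3 commits the fallacy of affirming the consequent. The known fact 'divisible by 4 → even' does NOT imply 'even → divisible by 4'. That would be the converse, which is false. For example, 6 is even but 6 ÷ 4 = 1.50, which is not an integer.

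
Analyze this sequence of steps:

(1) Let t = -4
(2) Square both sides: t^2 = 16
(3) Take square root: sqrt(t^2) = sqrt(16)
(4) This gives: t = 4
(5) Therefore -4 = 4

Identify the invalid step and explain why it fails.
Step 4: This gives: t = 4

Step 4 incorrectly states that sqrt(t^2) = t. The correct identity is sqrt(t^2) = |t|. Since t = -4 < 0, we have sqrt(t^2) = |-4| = 4, not t = -4.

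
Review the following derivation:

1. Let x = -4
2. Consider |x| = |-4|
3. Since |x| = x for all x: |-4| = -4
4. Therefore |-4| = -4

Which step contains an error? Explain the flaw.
Step 3: Since |x| = x for all x: |-4| = -4

Step 3 incorrectly states that |x| = x for all x. The correct definition is |x| = x when x >= 0, and |x| = -x when x < 0. Since -4 < 0, we have |-4| = -(-4) = 4, not -4.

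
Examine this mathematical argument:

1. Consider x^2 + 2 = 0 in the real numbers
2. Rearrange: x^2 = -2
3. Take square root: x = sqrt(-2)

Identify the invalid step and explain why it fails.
Step 3: Take square root: x = sqrt(-2)

Step 3 takes the square root of -2, which is negative. In the real number system, the square root of a negative number is undefined. The equation x^2 + 2 = 0 has no real solutions. Square roots of negative numbers only exist in the complex numbers.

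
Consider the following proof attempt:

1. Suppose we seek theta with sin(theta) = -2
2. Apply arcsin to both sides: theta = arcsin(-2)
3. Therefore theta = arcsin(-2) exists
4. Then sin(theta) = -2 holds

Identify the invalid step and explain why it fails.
Step 2: Apply arcsin to both sides: theta = arcsin(-2)

Step 2 applies arcsin to -2. However, arcsin(x) is only defined for x in [-1, 1] because sin(theta) can only produce values in that range. Since |-2| > 1, arcsin(-2) is undefined. There is no angle whose sine equals -2.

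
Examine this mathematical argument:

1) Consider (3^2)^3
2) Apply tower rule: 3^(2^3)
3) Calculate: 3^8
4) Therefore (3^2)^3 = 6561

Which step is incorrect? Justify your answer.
Step 2: Apply tower rule: 3^(2^3)

Step 2 incorrectly states that (a^b)^c = a^(b^c). The correct rule is (a^b)^c = a^(b×c). The actual value is (3^2)^3 = 3^6 = 729, not 3^8 = 6561.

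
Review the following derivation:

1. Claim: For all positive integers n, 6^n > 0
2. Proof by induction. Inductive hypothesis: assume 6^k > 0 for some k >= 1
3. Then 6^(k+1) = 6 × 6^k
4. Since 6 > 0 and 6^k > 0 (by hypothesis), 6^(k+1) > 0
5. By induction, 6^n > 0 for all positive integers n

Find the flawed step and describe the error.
Step 5: By induction, 6^n > 0 for all positive integers n

Step 5 concludes the proof by induction, but no base case was ever established. A valid induction proof requires: (1) a base case proving 6^1 > 0, and (2) an inductive step showing IF 6^k > 0 THEN 6^(k+1) > 0. Steps 2-4 correctly establish the inductive step, but without the base case the conclusion in step 5 does not follow.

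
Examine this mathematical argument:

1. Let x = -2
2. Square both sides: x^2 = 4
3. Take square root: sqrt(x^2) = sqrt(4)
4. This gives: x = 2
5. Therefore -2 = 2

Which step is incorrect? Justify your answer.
Step 4: This gives: x = 2

Step 4 incorrectly states that sqrt(x^2) = x. The correct identity is sqrt(x^2) = |x|. Since x = -2 < 0, we have sqrt(x^2) = |-2| = 2, not x = -2.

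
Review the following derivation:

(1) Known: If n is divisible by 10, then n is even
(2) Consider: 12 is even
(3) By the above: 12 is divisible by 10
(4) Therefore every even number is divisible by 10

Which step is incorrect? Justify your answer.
Step 3: By the above: 12 is divisible by 10

Step 3 commits the fallacy of affirming the consequent. The known fact 'divisible by 10 → even' does NOT imply 'even → divisible by 10'. That would be the converse, which is false. For example, 12 is even but 12 ÷ 10 = 1.20, which is not an integer.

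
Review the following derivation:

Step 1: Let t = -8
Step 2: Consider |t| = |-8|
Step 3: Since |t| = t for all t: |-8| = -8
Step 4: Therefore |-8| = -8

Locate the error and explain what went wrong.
Step 3: Since |t| = t for all t: |-8| = -8

Step 3 incorrectly states that |t| = t for all t. The correct definition is |t| = t when t >= 0, and |t| = -t when t < 0. Since -8 < 0, we have |-8| = -(-8) = 8, not -8.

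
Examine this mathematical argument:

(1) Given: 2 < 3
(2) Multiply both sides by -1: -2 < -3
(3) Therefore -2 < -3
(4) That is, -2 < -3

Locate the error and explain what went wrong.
Step 2: Multiply both sides by -1: -2 < -3

Step 2 multiplies both sides by -1 but fails to reverse the inequality sign. When multiplying (or dividing) an inequality by a negative number, the direction must be reversed. Since 2 < 3, we should get -2 > -3, i.e., -2 > -3.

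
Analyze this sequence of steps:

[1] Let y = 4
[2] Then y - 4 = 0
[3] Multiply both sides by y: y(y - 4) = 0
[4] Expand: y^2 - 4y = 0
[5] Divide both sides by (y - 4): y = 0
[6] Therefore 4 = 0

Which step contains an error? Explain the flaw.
Step 5: Divide both sides by (y - 4): y = 0

Step 5 divides both sides by (y - 4). However, since y = 4, we have (y - 4) = 0. Division by zero is undefined, making this step invalid.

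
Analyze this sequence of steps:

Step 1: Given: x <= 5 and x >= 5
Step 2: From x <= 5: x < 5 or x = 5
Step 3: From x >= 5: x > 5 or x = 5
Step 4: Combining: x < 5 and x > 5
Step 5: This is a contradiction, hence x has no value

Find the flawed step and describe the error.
Step 4: Combining: x < 5 and x > 5

Step 4 incorrectly combines the conditions. From x <= 5 and x >= 5, the intersection is x = 5. The error treats the 'or' cases as 'and' requirements. The correct conclusion is that x = 5 is the unique solution, not that no solution exists.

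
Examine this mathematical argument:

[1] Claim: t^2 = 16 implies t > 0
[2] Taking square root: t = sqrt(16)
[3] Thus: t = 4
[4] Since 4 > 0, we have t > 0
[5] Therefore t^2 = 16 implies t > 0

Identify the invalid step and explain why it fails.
Step 2: Taking square root: t = sqrt(16)

Step 2 takes the square root and assumes the positive root only. The equation t^2 = 16 actually has two solutions: t = 4 and t = -4. The proof silently assumes t > 0 without justification, then uses this assumption to conclude t > 0, which is circular. The counterexample t = -4 shows the claim is false.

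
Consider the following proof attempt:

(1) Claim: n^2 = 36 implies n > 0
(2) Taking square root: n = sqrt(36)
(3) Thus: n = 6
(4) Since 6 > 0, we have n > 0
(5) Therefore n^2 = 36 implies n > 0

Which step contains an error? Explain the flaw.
Step 2: Taking square root: n = sqrt(36)

Step 2 takes the square root and assumes the positive root only. The equation n^2 = 36 actually has two solutions: n = 6 and n = -6. The proof silently assumes n > 0 without justification, then uses this assumption to conclude n > 0, which is circular. The counterexample n = -6 shows the claim is false.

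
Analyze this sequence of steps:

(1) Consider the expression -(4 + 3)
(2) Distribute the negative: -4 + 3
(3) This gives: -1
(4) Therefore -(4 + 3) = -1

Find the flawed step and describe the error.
Step 2: Distribute the negative: -4 + 3

Step 2 incorrectly distributes the negative sign. The correct distribution is -(4 + 3) = -4 - 3 = -7. The negative must be applied to both terms, not just the first. The error treats -(4 + 3) as -4 + 3, which equals -1 instead of -7.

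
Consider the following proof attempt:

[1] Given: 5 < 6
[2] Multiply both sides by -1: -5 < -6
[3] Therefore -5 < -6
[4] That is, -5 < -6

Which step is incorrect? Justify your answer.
Step 2: Multiply both sides by -1: -5 < -6

Step 2 multiplies both sides by -1 but fails to reverse the inequality sign. When multiplying (or dividing) an inequality by a negative number, the direction must be reversed. Since 5 < 6, we should get -5 > -6, i.e., -5 > -6.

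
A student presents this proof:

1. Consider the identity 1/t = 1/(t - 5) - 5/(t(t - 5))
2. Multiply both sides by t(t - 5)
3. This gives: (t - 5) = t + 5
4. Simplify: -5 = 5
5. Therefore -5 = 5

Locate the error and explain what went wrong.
Step 3: This gives: (t - 5) = t + 5

Step 3 makes a sign error when clearing denominators. Multiplying -5/(t(t - 5)) by t(t - 5) gives -5, not +5. The correct result is (t - 5) = t - 5, which is trivially true, not (t - 5) = t + 5. (Step 1 is a valid identity: 1/(t - 5) - 5/(t(t - 5)) = (t - 5)/(t(t - 5)) = 1/t.)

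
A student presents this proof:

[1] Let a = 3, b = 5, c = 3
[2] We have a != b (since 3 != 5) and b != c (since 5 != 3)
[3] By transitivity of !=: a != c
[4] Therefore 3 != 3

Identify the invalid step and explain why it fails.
Step 3: By transitivity of !=: a != c

Step 3 incorrectly applies transitivity to the '!=' relation. Transitivity states: if a R b and b R c, then a R c. However, '!=' is not transitive. Counterexample: 3 != 5 and 5 != 3, but 3 = 3 (both equal 3). Transitivity holds for relations like <, <=, =, but not for !=.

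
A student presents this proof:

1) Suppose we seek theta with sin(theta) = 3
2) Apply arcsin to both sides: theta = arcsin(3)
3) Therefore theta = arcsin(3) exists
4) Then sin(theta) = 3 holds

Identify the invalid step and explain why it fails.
Step 2: Apply arcsin to both sides: theta = arcsin(3)

Step 2 applies arcsin to 3. However, arcsin(x) is only defined for x in [-1, 1] because sin(theta) can only produce values in that range. Since |3| > 1, arcsin(3) is undefined. There is no angle whose sine equals 3.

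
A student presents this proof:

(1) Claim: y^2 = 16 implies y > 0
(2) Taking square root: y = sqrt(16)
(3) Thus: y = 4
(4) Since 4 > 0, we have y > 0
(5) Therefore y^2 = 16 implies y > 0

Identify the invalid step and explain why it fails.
Step 2: Taking square root: y = sqrt(16)

Step 2 takes the square root and assumes the positive root only. The equation y^2 = 16 actually has two solutions: y = 4 and y = -4. The proof silently assumes y > 0 without justification, then uses this assumption to conclude y > 0, which is circular. The counterexample y = -4 shows the claim is false.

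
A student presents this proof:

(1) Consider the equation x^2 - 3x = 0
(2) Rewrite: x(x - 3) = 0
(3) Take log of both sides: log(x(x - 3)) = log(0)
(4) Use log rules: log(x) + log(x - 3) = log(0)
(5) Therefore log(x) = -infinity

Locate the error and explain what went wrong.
Step 3: Take log of both sides: log(x(x - 3)) = log(0)

Step 3 takes the logarithm of both sides, resulting in log(0) on the right side. The logarithm is only defined for positive numbers; log(0) is undefined (approaches negative infinity). This operation is invalid.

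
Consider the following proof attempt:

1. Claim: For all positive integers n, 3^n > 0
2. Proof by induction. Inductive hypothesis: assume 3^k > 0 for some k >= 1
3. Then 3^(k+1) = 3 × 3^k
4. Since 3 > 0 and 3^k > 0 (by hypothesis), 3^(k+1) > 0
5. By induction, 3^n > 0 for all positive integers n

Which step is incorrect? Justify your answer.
Step 5: By induction, 3^n > 0 for all positive integers n

Step 5 concludes the proof by induction, but no base case was ever established. A valid induction proof requires: (1) a base case proving 3^1 > 0, and (2) an inductive step showing IF 3^k > 0 THEN 3^(k+1) > 0. Steps 2-4 correctly establish the inductive step, but without the base case the conclusion in step 5 does not follow.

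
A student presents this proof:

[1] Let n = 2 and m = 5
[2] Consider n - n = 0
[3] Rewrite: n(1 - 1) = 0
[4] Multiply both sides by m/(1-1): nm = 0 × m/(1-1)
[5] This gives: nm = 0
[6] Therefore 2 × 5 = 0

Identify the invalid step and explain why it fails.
Step 4: Multiply both sides by m/(1-1): nm = 0 × m/(1-1)

Step 4 multiplies both sides by m/(1-1). However, 1-1 = 0, so this is multiplication by m/0, which is undefined. We cannot multiply by an undefined expression.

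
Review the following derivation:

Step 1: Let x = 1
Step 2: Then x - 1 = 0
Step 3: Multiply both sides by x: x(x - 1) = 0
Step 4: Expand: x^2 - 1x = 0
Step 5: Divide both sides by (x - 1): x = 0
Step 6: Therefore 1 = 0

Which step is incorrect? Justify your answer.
Step 5: Divide both sides by (x - 1): x = 0

Step 5 divides both sides by (x - 1). However, since x = 1, we have (x - 1) = 0. Division by zero is undefined, making this step invalid.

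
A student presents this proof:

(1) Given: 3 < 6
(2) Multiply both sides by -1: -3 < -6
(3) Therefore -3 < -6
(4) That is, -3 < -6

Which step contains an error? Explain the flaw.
Step 2: Multiply both sides by -1: -3 < -6

Step 2 multiplies both sides by -1 but fails to reverse the inequality sign. When multiplying (or dividing) an inequality by a negative number, the direction must be reversed. Since 3 < 6, we should get -3 > -6, i.e., -3 > -6.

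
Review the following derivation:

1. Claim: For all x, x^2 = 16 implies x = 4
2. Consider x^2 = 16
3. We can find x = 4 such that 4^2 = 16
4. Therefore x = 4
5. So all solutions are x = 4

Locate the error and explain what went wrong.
Step 4: Therefore x = 4

Step 4 incorrectly concludes that x = 4 is the only solution. The proof shows that x = 4 is A solution (existence), but does not show it is the ONLY solution (uniqueness). In fact, x = -4 is also a solution since (-4)^2 = 16. Finding one solution doesn't prove there are no others.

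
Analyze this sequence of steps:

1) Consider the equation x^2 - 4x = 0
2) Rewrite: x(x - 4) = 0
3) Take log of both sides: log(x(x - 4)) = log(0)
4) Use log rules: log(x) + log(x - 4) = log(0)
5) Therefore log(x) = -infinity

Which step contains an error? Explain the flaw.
Step 3: Take log of both sides: log(x(x - 4)) = log(0)

Step 3 takes the logarithm of both sides, resulting in log(0) on the right side. The logarithm is only defined for positive numbers; log(0) is undefined (approaches negative infinity). This operation is invalid.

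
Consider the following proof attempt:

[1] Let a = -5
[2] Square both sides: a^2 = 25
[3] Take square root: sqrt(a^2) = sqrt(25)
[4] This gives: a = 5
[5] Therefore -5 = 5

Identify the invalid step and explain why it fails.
Step 4: This gives: a = 5

Step 4 incorrectly states that sqrt(a^2) = a. The correct identity is sqrt(a^2) = |a|. Since a = -5 < 0, we have sqrt(a^2) = |-5| = 5, not a = -5.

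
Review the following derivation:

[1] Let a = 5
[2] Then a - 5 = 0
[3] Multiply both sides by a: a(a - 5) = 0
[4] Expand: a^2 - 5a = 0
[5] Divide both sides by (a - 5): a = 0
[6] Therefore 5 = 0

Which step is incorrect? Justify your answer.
Step 5: Divide both sides by (a - 5): a = 0

Step 5 divides both sides by (a - 5). However, since a = 5, we have (a - 5) = 0. Division by zero is undefined, making this step invalid.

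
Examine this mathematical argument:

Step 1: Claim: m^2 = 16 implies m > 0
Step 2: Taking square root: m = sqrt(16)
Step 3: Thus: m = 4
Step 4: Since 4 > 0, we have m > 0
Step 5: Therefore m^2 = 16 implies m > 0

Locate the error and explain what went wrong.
Step 2: Taking square root: m = sqrt(16)

Step 2 takes the square root and assumes the positive root only. The equation m^2 = 16 actually has two solutions: m = 4 and m = -4. The proof silently assumes m > 0 without justification, then uses this assumption to conclude m > 0, which is circular. The counterexample m = -4 shows the claim is false.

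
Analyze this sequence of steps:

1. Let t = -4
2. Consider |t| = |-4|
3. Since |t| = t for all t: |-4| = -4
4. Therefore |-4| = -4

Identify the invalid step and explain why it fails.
Step 3: Since |t| = t for all t: |-4| = -4

Step 3 incorrectly states that |t| = t for all t. The correct definition is |t| = t when t >= 0, and |t| = -t when t < 0. Since -4 < 0, we have |-4| = -(-4) = 4, not -4.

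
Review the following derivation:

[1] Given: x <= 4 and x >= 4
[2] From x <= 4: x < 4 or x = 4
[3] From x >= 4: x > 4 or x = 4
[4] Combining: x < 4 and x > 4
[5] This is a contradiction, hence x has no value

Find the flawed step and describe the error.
Step 4: Combining: x < 4 and x > 4

Step 4 incorrectly combines the conditions. From x <= 4 and x >= 4, the intersection is x = 4. The error treats the 'or' cases as 'and' requirements. The correct conclusion is that x = 4 is the unique solution, not that no solution exists.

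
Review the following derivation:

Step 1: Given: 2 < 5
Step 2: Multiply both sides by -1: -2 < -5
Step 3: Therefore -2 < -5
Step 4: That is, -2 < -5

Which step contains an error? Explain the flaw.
Step 2: Multiply both sides by -1: -2 < -5

Step 2 multiplies both sides by -1 but fails to reverse the inequality sign. When multiplying (or dividing) an inequality by a negative number, the direction must be reversed. Since 2 < 5, we should get -2 > -5, i.e., -2 > -5.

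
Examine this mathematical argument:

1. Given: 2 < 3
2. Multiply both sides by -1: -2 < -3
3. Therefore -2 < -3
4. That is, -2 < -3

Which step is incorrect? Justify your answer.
Step 2: Multiply both sides by -1: -2 < -3

Step 2 multiplies both sides by -1 but fails to reverse the inequality sign. When multiplying (or dividing) an inequality by a negative number, the direction must be reversed. Since 2 < 3, we should get -2 > -3, i.e., -2 > -3.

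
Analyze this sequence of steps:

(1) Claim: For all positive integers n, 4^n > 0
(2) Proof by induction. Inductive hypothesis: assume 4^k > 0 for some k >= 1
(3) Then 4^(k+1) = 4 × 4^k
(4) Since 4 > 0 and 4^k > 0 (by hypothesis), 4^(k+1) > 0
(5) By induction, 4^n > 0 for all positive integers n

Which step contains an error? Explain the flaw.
Step 5: By induction, 4^n > 0 for all positive integers n

Step 5 concludes the proof by induction, but no base case was ever established. A valid induction proof requires: (1) a base case proving 4^1 > 0, and (2) an inductive step showing IF 4^k > 0 THEN 4^(k+1) > 0. Steps 2-4 correctly establish the inductive step, but without the base case the conclusion in step 5 does not follow.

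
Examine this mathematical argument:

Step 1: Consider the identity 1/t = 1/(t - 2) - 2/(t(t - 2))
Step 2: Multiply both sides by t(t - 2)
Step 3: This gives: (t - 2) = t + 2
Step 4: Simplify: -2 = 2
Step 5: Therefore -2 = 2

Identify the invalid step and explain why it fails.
Step 3: This gives: (t - 2) = t + 2

Step 3 makes a sign error when clearing denominators. Multiplying -2/(t(t - 2)) by t(t - 2) gives -2, not +2. The correct result is (t - 2) = t - 2, which is trivially true, not (t - 2) = t + 2. (Step 1 is a valid identity: 1/(t - 2) - 2/(t(t - 2)) = (t - 2)/(t(t - 2)) = 1/t.)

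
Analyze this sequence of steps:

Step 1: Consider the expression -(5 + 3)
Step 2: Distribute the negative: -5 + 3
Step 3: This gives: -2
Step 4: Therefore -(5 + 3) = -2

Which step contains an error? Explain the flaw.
Step 2: Distribute the negative: -5 + 3

Step 2 incorrectly distributes the negative sign. The correct distribution is -(5 + 3) = -5 - 3 = -8. The negative must be applied to both terms, not just the first. The error treats -(5 + 3) as -5 + 3, which equals -2 instead of -8.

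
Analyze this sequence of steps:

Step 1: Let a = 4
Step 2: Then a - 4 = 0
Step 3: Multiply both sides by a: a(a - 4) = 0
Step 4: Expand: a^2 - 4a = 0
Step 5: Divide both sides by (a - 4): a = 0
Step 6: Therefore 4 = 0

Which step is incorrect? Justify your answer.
Step 5: Divide both sides by (a - 4): a = 0

Step 5 divides both sides by (a - 4). However, since a = 4, we have (a - 4) = 0. Division by zero is undefined, making this step invalid.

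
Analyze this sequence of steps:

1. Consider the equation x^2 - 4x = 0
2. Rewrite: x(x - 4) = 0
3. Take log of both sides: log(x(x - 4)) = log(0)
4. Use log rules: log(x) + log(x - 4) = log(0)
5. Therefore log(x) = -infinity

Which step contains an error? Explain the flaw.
Step 3: Take log of both sides: log(x(x - 4)) = log(0)

Step 3 takes the logarithm of both sides, resulting in log(0) on the right side. The logarithm is only defined for positive numbers; log(0) is undefined (approaches negative infinity). This operation is invalid.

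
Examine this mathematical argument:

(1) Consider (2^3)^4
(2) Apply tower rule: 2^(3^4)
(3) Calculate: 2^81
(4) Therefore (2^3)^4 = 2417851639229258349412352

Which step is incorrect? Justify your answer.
Step 2: Apply tower rule: 2^(3^4)

Step 2 incorrectly states that (a^b)^c = a^(b^c). The correct rule is (a^b)^c = a^(b×c). The actual value is (2^3)^4 = 2^12 = 4096, not 2^81 = 2417851639229258349412352.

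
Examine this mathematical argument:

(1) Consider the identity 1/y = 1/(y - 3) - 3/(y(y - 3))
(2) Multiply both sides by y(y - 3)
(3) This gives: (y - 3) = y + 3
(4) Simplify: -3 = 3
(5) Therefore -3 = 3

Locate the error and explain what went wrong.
Step 3: This gives: (y - 3) = y + 3

Step 3 makes a sign error when clearing denominators. Multiplying -3/(y(y - 3)) by y(y - 3) gives -3, not +3. The correct result is (y - 3) = y - 3, which is trivially true, not (y - 3) = y + 3. (Step 1 is a valid identity: 1/(y - 3) - 3/(y(y - 3)) = (y - 3)/(y(y - 3)) = 1/y.)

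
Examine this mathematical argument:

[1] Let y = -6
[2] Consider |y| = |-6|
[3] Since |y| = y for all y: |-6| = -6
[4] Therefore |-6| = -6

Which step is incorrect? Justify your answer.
Step 3: Since |y| = y for all y: |-6| = -6

Step 3 incorrectly states that |y| = y for all y. The correct definition is |y| = y when y >= 0, and |y| = -y when y < 0. Since -6 < 0, we have |-6| = -(-6) = 6, not -6.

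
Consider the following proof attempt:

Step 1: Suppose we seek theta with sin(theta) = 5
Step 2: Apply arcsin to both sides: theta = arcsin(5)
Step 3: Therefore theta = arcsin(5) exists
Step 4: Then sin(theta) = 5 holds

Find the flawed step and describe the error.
Step 2: Apply arcsin to both sides: theta = arcsin(5)

Step 2 applies arcsin to 5. However, arcsin(x) is only defined for x in [-1, 1] because sin(theta) can only produce values in that range. Since |5| > 1, arcsin(5) is undefined. There is no angle whose sine equals 5.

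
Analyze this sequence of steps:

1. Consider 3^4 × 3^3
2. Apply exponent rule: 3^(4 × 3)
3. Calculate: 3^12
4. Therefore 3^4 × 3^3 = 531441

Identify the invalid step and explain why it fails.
Step 2: Apply exponent rule: 3^(4 × 3)

Step 2 incorrectly states that a^b × a^c = a^(b×c). The correct rule is a^b × a^c = a^(b+c). The actual value is 3^4 × 3^3 = 3^7 = 2187, not 3^12 = 531441.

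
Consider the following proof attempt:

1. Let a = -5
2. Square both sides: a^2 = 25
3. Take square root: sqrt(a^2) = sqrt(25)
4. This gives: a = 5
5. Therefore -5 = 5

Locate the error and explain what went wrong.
Step 4: This gives: a = 5

Step 4 incorrectly states that sqrt(a^2) = a. The correct identity is sqrt(a^2) = |a|. Since a = -5 < 0, we have sqrt(a^2) = |-5| = 5, not a = -5.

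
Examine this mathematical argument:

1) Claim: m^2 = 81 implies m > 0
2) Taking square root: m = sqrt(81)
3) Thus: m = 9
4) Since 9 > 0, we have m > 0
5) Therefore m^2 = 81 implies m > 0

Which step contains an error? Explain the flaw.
Step 2: Taking square root: m = sqrt(81)

Step 2 takes the square root and assumes the positive root only. The equation m^2 = 81 actually has two solutions: m = 9 and m = -9. The proof silently assumes m > 0 without justification, then uses this assumption to conclude m > 0, which is circular. The counterexample m = -9 shows the claim is false.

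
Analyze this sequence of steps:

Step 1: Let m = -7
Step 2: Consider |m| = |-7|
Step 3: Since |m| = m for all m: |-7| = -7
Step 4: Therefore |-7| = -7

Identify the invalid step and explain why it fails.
Step 3: Since |m| = m for all m: |-7| = -7

Step 3 incorrectly states that |m| = m for all m. The correct definition is |m| = m when m >= 0, and |m| = -m when m < 0. Since -7 < 0, we have |-7| = -(-7) = 7, not -7.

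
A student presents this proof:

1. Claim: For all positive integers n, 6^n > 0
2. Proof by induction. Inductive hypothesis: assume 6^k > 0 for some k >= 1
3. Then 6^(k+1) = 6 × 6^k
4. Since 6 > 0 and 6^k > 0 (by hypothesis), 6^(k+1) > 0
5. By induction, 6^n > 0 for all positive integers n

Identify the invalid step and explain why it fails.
Step 5: By induction, 6^n > 0 for all positive integers n

Step 5 concludes the proof by induction, but no base case was ever established. A valid induction proof requires: (1) a base case proving 6^1 > 0, and (2) an inductive step showing IF 6^k > 0 THEN 6^(k+1) > 0. Steps 2-4 correctly establish the inductive step, but without the base case the conclusion in step 5 does not follow.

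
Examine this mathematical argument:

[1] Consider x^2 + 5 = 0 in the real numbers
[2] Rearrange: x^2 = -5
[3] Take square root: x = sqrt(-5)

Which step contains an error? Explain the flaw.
Step 3: Take square root: x = sqrt(-5)

Step 3 takes the square root of -5, which is negative. In the real number system, the square root of a negative number is undefined. The equation x^2 + 5 = 0 has no real solutions. Square roots of negative numbers only exist in the complex numbers.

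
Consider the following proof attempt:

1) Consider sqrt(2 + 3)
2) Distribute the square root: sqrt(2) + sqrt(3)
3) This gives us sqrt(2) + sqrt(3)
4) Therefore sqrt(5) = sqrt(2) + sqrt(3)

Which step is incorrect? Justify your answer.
Step 2: Distribute the square root: sqrt(2) + sqrt(3)

Step 2 incorrectly 'distributes' the square root over addition. The square root function does not distribute: sqrt(a + b) ≠ sqrt(a) + sqrt(b). In fact, sqrt(2 + 3) = sqrt(5) ≈ 2.2361, while sqrt(2) + sqrt(3) ≈ 3.1463.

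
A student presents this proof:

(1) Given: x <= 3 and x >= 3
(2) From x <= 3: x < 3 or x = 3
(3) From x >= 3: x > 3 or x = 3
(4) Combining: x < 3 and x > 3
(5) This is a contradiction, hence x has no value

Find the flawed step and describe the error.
Step 4: Combining: x < 3 and x > 3

Step 4 incorrectly combines the conditions. From x <= 3 and x >= 3, the intersection is x = 3. The error treats the 'or' cases as 'and' requirements. The correct conclusion is that x = 3 is the unique solution, not that no solution exists.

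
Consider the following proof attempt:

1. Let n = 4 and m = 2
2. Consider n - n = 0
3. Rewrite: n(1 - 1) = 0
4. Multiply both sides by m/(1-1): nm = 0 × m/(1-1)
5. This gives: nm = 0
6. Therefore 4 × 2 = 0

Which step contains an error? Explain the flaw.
Step 4: Multiply both sides by m/(1-1): nm = 0 × m/(1-1)

Step 4 multiplies both sides by m/(1-1). However, 1-1 = 0, so this is multiplication by m/0, which is undefined. We cannot multiply by an undefined expression.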